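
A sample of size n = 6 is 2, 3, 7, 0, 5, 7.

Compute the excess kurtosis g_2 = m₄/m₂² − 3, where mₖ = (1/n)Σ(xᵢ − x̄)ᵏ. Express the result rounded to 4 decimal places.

x̄ = 4.0000
Σ(xᵢ − x̄)² = 40.0000 ⇒ m₂ = 6.66667
Σ(xᵢ − x̄)⁴ = 436.0000 ⇒ m₄ = 72.66667
m₂² = 44.44444
g_2 = m₄/m₂² − 3 = 1.63500 − 3 ≈ -1.3650

-1.3650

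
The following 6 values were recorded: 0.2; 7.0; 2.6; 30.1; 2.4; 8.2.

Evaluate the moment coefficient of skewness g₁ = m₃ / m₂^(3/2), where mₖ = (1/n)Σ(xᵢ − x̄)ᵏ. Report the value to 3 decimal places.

x̄ = (0.2 + 7.0 + 2.6 + 30.1 + 2.4 + 8.2) / 6 = 8.4167
deviations (xᵢ − x̄): -8.2167, -1.4167, -5.8167, 21.6833, -6.0167, -0.2167
Σ(xᵢ − x̄)² = 609.7683 ⇒ m₂ = 609.7683/6 = 101.62806
Σ(xᵢ − x̄)³ = 9222.5926 ⇒ m₃ = 9222.5926/6 = 1537.09876
m₂^(3/2) = 101.62806^(1.5) = 1024.51996
g₁ = m₃ / m₂^(3/2) = 1537.09876 / 1024.51996 ≈ 1.500

1.500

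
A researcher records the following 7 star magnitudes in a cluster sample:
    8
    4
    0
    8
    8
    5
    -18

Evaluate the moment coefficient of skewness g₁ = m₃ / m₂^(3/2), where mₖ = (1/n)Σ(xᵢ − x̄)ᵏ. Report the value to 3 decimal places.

x̄ = (8 + 4 + 0 + 8 + 8 + 5 - 18) / 7 = 2.1429
deviations (xᵢ − x̄): 5.8571, 1.8571, -2.1429, 5.8571, 5.8571, 2.8571, -20.1429
Σ(xᵢ − x̄)² = 524.8571 ⇒ m₂ = 524.8571/7 = 74.97959
Σ(xᵢ − x̄)³ = -7549.9592 ⇒ m₃ = -7549.9592/7 = -1078.56560
m₂^(3/2) = 74.97959^(1.5) = 649.25396
g₁ = m₃ / m₂^(3/2) = -1078.56560 / 649.25396 ≈ -1.661

-1.661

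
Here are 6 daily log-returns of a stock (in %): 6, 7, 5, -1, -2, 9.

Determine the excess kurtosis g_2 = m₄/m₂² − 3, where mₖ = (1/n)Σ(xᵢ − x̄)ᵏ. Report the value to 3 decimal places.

x̄ = 4.0000
Σ(xᵢ − x̄)² = 100.0000 ⇒ m₂ = 16.66667
Σ(xᵢ − x̄)⁴ = 2644.0000 ⇒ m₄ = 440.66667
m₂² = 277.77778
g_2 = m₄/m₂² − 3 = 1.58640 − 3 ≈ -1.414

-1.414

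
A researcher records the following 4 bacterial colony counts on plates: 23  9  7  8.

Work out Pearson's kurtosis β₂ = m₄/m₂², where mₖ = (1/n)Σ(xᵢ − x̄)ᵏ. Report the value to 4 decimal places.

x̄ = 11.7500
Σ(xᵢ − x̄)² = 170.7500 ⇒ m₂ = 42.68750
Σ(xᵢ − x̄)⁴ = 16782.0781 ⇒ m₄ = 4195.51953
m₂² = 1822.22266
β₂ = m₄/m₂² = 4195.51953 / 1822.22266 ≈ 2.3024

2.3024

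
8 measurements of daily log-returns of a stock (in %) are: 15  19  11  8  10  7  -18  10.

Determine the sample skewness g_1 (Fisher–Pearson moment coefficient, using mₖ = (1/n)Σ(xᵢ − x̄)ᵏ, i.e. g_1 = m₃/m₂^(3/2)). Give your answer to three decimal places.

-1.696

x̄ = (15 + 19 + 11 + 8 + 10 + 7 - 18 + 10) / 8 = 7.7500
deviations (xᵢ − x̄): 7.2500, 11.2500, 3.2500, 0.2500, 2.2500, -0.7500, -25.7500, 2.2500
Σ(xᵢ − x̄)² = 863.5000 ⇒ m₂ = 863.5000/8 = 107.93750
Σ(xᵢ − x̄)³ = -15212.2500 ⇒ m₃ = -15212.2500/8 = -1901.53125
m₂^(3/2) = 107.93750^(1.5) = 1121.39479
g_1 = m₃ / m₂^(3/2) = -1901.53125 / 1121.39479 ≈ -1.696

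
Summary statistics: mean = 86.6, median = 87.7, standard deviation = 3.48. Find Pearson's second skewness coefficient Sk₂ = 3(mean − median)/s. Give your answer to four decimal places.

-0.9483

Sk₂ = 3(86.6 − 87.7) / 3.48 = 3 × -1.1000 / 3.48
    = -3.3000 / 3.48 ≈ -0.9483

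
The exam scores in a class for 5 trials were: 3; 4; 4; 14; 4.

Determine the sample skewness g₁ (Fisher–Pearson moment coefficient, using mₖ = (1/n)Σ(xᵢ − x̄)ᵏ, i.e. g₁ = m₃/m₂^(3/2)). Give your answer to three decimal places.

1.466

x̄ = (3 + 4 + 4 + 14 + 4) / 5 = 5.8000
deviations (xᵢ − x̄): -2.8000, -1.8000, -1.8000, 8.2000, -1.8000
Σ(xᵢ − x̄)² = 84.8000 ⇒ m₂ = 84.8000/5 = 16.96000
Σ(xᵢ − x̄)³ = 511.9200 ⇒ m₃ = 511.9200/5 = 102.38400
m₂^(3/2) = 16.96000^(1.5) = 69.84555
g₁ = m₃ / m₂^(3/2) = 102.38400 / 69.84555 ≈ 1.466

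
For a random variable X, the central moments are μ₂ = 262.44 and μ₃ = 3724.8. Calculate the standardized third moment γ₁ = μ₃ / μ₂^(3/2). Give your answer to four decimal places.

σ = √μ₂ = √262.44 = 16.20000
σ³ = μ₂^(3/2) = 4251.52800
γ₁ = μ₃/σ³ = 3724.8 / 4251.52800 ≈ 0.8761

0.8761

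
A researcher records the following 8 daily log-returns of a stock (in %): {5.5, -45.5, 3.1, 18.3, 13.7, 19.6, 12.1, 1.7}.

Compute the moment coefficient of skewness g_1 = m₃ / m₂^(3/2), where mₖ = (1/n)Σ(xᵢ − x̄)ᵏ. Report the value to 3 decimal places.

-1.819

x̄ = (5.5 - 45.5 + 3.1 + 18.3 + 13.7 + 19.6 + 12.1 + 1.7) / 8 = 3.5625
deviations (xᵢ − x̄): 1.9375, -49.0625, -0.4625, 14.7375, 10.1375, 16.0375, 8.5375, -1.8625
Σ(xᵢ − x̄)² = 3064.6188 ⇒ m₂ = 3064.6188/8 = 383.07734
Σ(xᵢ − x̄)³ = -109109.1770 ⇒ m₃ = -109109.1770/8 = -13638.64712
m₂^(3/2) = 383.07734^(1.5) = 7497.72834
g_1 = m₃ / m₂^(3/2) = -13638.64712 / 7497.72834 ≈ -1.819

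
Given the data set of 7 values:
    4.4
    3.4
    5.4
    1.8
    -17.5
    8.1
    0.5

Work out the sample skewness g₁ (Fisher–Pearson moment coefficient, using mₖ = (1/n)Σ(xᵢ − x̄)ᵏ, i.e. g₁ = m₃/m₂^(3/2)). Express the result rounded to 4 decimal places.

-1.6815

x̄ = (4.4 + 3.4 + 5.4 + 1.8 - 17.5 + 8.1 + 0.5) / 7 = 0.8714
deviations (xᵢ − x̄): 3.5286, 2.5286, 4.5286, 0.9286, -18.3714, 7.2286, -0.3714
Σ(xᵢ − x̄)² = 430.1143 ⇒ m₂ = 430.1143/7 = 61.44490
Σ(xᵢ − x̄)³ = -5669.0989 ⇒ m₃ = -5669.0989/7 = -809.87127
m₂^(3/2) = 61.44490^(1.5) = 481.64687
g₁ = m₃ / m₂^(3/2) = -809.87127 / 481.64687 ≈ -1.6815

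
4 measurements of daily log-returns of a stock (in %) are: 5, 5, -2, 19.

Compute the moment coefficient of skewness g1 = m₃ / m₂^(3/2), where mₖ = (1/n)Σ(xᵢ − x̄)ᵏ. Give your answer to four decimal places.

0.6520

x̄ = (5 + 5 - 2 + 19) / 4 = 6.7500
deviations (xᵢ − x̄): -1.7500, -1.7500, -8.7500, 12.2500
Σ(xᵢ − x̄)² = 232.7500 ⇒ m₂ = 232.7500/4 = 58.18750
Σ(xᵢ − x̄)³ = 1157.6250 ⇒ m₃ = 1157.6250/4 = 289.40625
m₂^(3/2) = 58.18750^(1.5) = 443.85851
g1 = m₃ / m₂^(3/2) = 289.40625 / 443.85851 ≈ 0.6520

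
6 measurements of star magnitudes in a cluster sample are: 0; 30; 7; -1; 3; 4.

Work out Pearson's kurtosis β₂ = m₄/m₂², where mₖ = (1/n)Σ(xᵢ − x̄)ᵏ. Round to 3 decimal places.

3.769

x̄ = 7.1667
Σ(xᵢ − x̄)² = 666.8333 ⇒ m₂ = 111.13889
Σ(xᵢ − x̄)⁴ = 279305.4861 ⇒ m₄ = 46550.91435
m₂² = 12351.85262
β₂ = m₄/m₂² = 46550.91435 / 12351.85262 ≈ 3.769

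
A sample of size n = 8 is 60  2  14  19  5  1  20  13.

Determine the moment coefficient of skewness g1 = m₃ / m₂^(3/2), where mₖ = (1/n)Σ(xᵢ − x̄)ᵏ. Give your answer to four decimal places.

x̄ = (60 + 2 + 14 + 19 + 5 + 1 + 20 + 13) / 8 = 16.7500
deviations (xᵢ − x̄): 43.2500, -14.7500, -2.7500, 2.2500, -11.7500, -15.7500, 3.2500, -3.7500
Σ(xᵢ − x̄)² = 2511.5000 ⇒ m₂ = 2511.5000/8 = 313.93750
Σ(xᵢ − x̄)³ = 72135.7500 ⇒ m₃ = 72135.7500/8 = 9016.96875
m₂^(3/2) = 313.93750^(1.5) = 5562.43300
g1 = m₃ / m₂^(3/2) = 9016.96875 / 5562.43300 ≈ 1.6210

1.6210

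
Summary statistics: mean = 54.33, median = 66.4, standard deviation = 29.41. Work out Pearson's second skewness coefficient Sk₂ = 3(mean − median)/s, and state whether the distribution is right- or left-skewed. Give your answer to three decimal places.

-1.231, left-skewed

Sk₂ = 3(54.33 − 66.4) / 29.41 = 3 × -12.0700 / 29.41
    = -36.2100 / 29.41 ≈ -1.231
Sk₂ < 0 ⇒ mean < median ⇒ left-skewed (negative skew).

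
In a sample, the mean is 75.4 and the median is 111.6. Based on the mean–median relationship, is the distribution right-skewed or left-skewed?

left-skewed

mean − median = 75.4 − 111.6 = -36.2
mean < median ⇒ the longer tail is on the left ⇒ left-skewed (negatively skewed).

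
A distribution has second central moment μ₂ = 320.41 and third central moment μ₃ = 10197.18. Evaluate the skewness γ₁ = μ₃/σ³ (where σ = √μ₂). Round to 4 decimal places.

σ = √μ₂ = √320.41 = 17.90000
σ³ = μ₂^(3/2) = 5735.33900
γ₁ = μ₃/σ³ = 10197.18 / 5735.33900 ≈ 1.7780

1.7780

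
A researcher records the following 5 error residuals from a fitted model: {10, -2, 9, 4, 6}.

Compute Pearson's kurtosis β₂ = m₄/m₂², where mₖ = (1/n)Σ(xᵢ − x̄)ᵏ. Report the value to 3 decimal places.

x̄ = 5.4000
Σ(xᵢ − x̄)² = 91.2000 ⇒ m₂ = 18.24000
Σ(xᵢ − x̄)⁴ = 3618.3360 ⇒ m₄ = 723.66720
m₂² = 332.69760
β₂ = m₄/m₂² = 723.66720 / 332.69760 ≈ 2.175

2.175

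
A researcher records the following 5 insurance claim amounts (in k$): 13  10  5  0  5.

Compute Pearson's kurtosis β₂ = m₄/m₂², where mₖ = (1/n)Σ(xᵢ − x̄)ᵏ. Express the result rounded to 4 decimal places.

x̄ = 6.6000
Σ(xᵢ − x̄)² = 101.2000 ⇒ m₂ = 20.24000
Σ(xᵢ − x̄)⁴ = 3721.9360 ⇒ m₄ = 744.38720
m₂² = 409.65760
β₂ = m₄/m₂² = 744.38720 / 409.65760 ≈ 1.8171

1.8171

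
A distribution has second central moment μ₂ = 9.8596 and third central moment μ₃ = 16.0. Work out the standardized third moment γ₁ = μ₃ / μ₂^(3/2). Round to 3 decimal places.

σ = √μ₂ = √9.8596 = 3.14000
σ³ = μ₂^(3/2) = 30.95914
γ₁ = μ₃/σ³ = 16.0 / 30.95914 ≈ 0.517

0.517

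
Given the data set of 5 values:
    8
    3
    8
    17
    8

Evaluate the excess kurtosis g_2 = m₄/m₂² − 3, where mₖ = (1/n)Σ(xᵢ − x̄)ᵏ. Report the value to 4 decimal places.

-0.3249

x̄ = 8.8000
Σ(xᵢ − x̄)² = 102.8000 ⇒ m₂ = 20.56000
Σ(xᵢ − x̄)⁴ = 5654.0960 ⇒ m₄ = 1130.81920
m₂² = 422.71360
g_2 = m₄/m₂² − 3 = 2.67514 − 3 ≈ -0.3249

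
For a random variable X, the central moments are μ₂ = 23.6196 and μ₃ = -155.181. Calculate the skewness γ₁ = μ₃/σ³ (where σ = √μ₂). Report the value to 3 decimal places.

-1.352

σ = √μ₂ = √23.6196 = 4.86000
σ³ = μ₂^(3/2) = 114.79126
γ₁ = μ₃/σ³ = -155.181 / 114.79126 ≈ -1.352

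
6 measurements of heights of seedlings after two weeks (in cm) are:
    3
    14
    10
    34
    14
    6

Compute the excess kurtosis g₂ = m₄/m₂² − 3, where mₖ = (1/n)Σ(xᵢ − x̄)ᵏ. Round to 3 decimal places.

x̄ = 13.5000
Σ(xᵢ − x̄)² = 599.5000 ⇒ m₂ = 99.91667
Σ(xᵢ − x̄)⁴ = 192079.3750 ⇒ m₄ = 32013.22917
m₂² = 9983.34028
g₂ = m₄/m₂² − 3 = 3.20667 − 3 ≈ 0.207

0.207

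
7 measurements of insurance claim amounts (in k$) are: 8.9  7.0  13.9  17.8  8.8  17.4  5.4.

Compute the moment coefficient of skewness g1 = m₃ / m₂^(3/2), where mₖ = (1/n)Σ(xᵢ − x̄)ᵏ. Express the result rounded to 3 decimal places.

x̄ = (8.9 + 7.0 + 13.9 + 17.8 + 8.8 + 17.4 + 5.4) / 7 = 11.3143
deviations (xᵢ − x̄): -2.4143, -4.3143, 2.5857, 6.4857, -2.5143, 6.0857, -5.9143
Σ(xᵢ − x̄)² = 151.5286 ⇒ m₂ = 151.5286/7 = 21.64694
Σ(xᵢ − x̄)³ = 198.3529 ⇒ m₃ = 198.3529/7 = 28.33613
m₂^(3/2) = 21.64694^(1.5) = 100.71513
g1 = m₃ / m₂^(3/2) = 28.33613 / 100.71513 ≈ 0.281

0.281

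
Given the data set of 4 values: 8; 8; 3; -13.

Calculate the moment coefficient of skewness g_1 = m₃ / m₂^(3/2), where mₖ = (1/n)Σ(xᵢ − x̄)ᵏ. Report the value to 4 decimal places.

x̄ = (8 + 8 + 3 - 13) / 4 = 1.5000
deviations (xᵢ − x̄): 6.5000, 6.5000, 1.5000, -14.5000
Σ(xᵢ − x̄)² = 297.0000 ⇒ m₂ = 297.0000/4 = 74.25000
Σ(xᵢ − x̄)³ = -2496.0000 ⇒ m₃ = -2496.0000/4 = -624.00000
m₂^(3/2) = 74.25000^(1.5) = 639.80066
g_1 = m₃ / m₂^(3/2) = -624.00000 / 639.80066 ≈ -0.9753

-0.9753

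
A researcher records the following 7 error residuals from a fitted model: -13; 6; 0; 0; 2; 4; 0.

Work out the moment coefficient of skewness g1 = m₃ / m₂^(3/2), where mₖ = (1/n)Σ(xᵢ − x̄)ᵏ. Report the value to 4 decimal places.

x̄ = (-13 + 6 + 0 + 0 + 2 + 4 + 0) / 7 = -0.1429
deviations (xᵢ − x̄): -12.8571, 6.1429, 0.1429, 0.1429, 2.1429, 4.1429, 0.1429
Σ(xᵢ − x̄)² = 224.8571 ⇒ m₂ = 224.8571/7 = 32.12245
Σ(xᵢ − x̄)³ = -1812.6122 ⇒ m₃ = -1812.6122/7 = -258.94461
m₂^(3/2) = 32.12245^(1.5) = 182.05934
g1 = m₃ / m₂^(3/2) = -258.94461 / 182.05934 ≈ -1.4223

-1.4223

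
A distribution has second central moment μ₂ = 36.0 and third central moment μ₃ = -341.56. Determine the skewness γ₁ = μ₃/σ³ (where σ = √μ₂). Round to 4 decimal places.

σ = √μ₂ = √36.0 = 6.00000
σ³ = μ₂^(3/2) = 216.00000
γ₁ = μ₃/σ³ = -341.56 / 216.00000 ≈ -1.5813

-1.5813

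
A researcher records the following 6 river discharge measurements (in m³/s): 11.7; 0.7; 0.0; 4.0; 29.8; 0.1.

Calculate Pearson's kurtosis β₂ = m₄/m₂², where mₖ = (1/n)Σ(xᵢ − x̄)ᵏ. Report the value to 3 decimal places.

3.174

x̄ = 7.7167
Σ(xᵢ − x̄)² = 684.1483 ⇒ m₂ = 114.02472
Σ(xᵢ − x̄)⁴ = 247603.4929 ⇒ m₄ = 41267.24881
m₂² = 13001.63728
β₂ = m₄/m₂² = 41267.24881 / 13001.63728 ≈ 3.174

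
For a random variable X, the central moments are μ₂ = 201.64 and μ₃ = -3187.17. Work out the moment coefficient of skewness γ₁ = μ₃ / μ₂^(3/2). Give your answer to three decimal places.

-1.113

σ = √μ₂ = √201.64 = 14.20000
σ³ = μ₂^(3/2) = 2863.28800
γ₁ = μ₃/σ³ = -3187.17 / 2863.28800 ≈ -1.113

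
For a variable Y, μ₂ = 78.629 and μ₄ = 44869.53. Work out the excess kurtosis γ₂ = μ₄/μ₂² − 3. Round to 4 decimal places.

4.2575

μ₂² = 78.629² = 6182.51964
μ₄/μ₂² = 44869.53 / 6182.51964 = 7.25748
γ₂ = 7.25748 − 3 ≈ 4.2575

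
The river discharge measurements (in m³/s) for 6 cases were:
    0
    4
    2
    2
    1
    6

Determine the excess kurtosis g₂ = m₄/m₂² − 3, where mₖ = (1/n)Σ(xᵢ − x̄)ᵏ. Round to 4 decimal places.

-0.8339

x̄ = 2.5000
Σ(xᵢ − x̄)² = 23.5000 ⇒ m₂ = 3.91667
Σ(xᵢ − x̄)⁴ = 199.3750 ⇒ m₄ = 33.22917
m₂² = 15.34028
g₂ = m₄/m₂² − 3 = 2.16614 − 3 ≈ -0.8339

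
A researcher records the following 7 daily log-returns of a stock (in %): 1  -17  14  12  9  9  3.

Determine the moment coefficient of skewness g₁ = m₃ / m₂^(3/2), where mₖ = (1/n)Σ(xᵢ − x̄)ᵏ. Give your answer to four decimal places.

x̄ = (1 - 17 + 14 + 12 + 9 + 9 + 3) / 7 = 4.4286
deviations (xᵢ − x̄): -3.4286, -21.4286, 9.5714, 7.5714, 4.5714, 4.5714, -1.4286
Σ(xᵢ − x̄)² = 663.7143 ⇒ m₂ = 663.7143/7 = 94.81633
Σ(xᵢ − x̄)³ = -8380.8980 ⇒ m₃ = -8380.8980/7 = -1197.27114
m₂^(3/2) = 94.81633^(1.5) = 923.26142
g₁ = m₃ / m₂^(3/2) = -1197.27114 / 923.26142 ≈ -1.2968

-1.2968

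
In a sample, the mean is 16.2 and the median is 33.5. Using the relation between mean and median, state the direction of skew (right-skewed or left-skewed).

mean − median = 16.2 − 33.5 = -17.3
mean < median ⇒ the longer tail is on the left ⇒ left-skewed (negatively skewed).

left-skewed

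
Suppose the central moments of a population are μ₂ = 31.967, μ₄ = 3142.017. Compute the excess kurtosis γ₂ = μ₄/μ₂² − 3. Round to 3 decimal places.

0.075

μ₂² = 31.967² = 1021.88909
μ₄/μ₂² = 3142.017 / 1021.88909 = 3.07471
γ₂ = 3.07471 − 3 ≈ 0.075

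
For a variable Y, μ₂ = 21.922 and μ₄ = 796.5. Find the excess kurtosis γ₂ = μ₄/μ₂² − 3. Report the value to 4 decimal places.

-1.3426

μ₂² = 21.922² = 480.57408
μ₄/μ₂² = 796.5 / 480.57408 = 1.65739
γ₂ = 1.65739 − 3 ≈ -1.3426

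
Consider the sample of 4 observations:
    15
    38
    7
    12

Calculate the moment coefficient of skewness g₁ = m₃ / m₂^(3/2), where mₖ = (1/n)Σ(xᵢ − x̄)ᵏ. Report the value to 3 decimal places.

x̄ = (15 + 38 + 7 + 12) / 4 = 18.0000
deviations (xᵢ − x̄): -3.0000, 20.0000, -11.0000, -6.0000
Σ(xᵢ − x̄)² = 566.0000 ⇒ m₂ = 566.0000/4 = 141.50000
Σ(xᵢ − x̄)³ = 6426.0000 ⇒ m₃ = 6426.0000/4 = 1606.50000
m₂^(3/2) = 141.50000^(1.5) = 1683.19588
g₁ = m₃ / m₂^(3/2) = 1606.50000 / 1683.19588 ≈ 0.954

0.954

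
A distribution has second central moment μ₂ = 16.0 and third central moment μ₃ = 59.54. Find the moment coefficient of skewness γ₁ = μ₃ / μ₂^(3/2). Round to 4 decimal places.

σ = √μ₂ = √16.0 = 4.00000
σ³ = μ₂^(3/2) = 64.00000
γ₁ = μ₃/σ³ = 59.54 / 64.00000 ≈ 0.9303

0.9303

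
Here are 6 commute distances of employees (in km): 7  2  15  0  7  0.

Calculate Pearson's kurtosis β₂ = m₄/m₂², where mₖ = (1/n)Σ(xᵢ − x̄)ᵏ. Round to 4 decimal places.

2.3493

x̄ = 5.1667
Σ(xᵢ − x̄)² = 166.8333 ⇒ m₂ = 27.80556
Σ(xᵢ − x̄)⁴ = 10898.1528 ⇒ m₄ = 1816.35880
m₂² = 773.14892
β₂ = m₄/m₂² = 1816.35880 / 773.14892 ≈ 2.3493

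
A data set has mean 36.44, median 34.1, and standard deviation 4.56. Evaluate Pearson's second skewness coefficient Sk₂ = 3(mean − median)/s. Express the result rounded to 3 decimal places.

Sk₂ = 3(36.44 − 34.1) / 4.56 = 3 × 2.3400 / 4.56
    = 7.0200 / 4.56 ≈ 1.539

1.539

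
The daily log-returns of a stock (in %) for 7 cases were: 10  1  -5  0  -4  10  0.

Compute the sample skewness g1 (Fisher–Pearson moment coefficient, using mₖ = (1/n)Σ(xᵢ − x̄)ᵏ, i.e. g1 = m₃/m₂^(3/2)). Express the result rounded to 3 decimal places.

x̄ = (10 + 1 - 5 + 0 - 4 + 10 + 0) / 7 = 1.7143
deviations (xᵢ − x̄): 8.2857, -0.7143, -6.7143, -1.7143, -5.7143, 8.2857, -1.7143
Σ(xᵢ − x̄)² = 221.4286 ⇒ m₂ = 221.4286/7 = 31.63265
Σ(xᵢ − x̄)³ = 637.9592 ⇒ m₃ = 637.9592/7 = 91.13703
m₂^(3/2) = 31.63265^(1.5) = 177.91126
g1 = m₃ / m₂^(3/2) = 91.13703 / 177.91126 ≈ 0.512

0.512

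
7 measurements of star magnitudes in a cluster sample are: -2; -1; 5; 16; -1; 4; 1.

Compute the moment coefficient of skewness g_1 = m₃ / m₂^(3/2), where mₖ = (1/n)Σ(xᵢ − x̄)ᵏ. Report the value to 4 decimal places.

x̄ = (-2 - 1 + 5 + 16 - 1 + 4 + 1) / 7 = 3.1429
deviations (xᵢ − x̄): -5.1429, -4.1429, 1.8571, 12.8571, -4.1429, 0.8571, -2.1429
Σ(xᵢ − x̄)² = 234.8571 ⇒ m₂ = 234.8571/7 = 33.55102
Σ(xᵢ − x̄)³ = 1844.3265 ⇒ m₃ = 1844.3265/7 = 263.47522
m₂^(3/2) = 33.55102^(1.5) = 194.33839
g_1 = m₃ / m₂^(3/2) = 263.47522 / 194.33839 ≈ 1.3558

1.3558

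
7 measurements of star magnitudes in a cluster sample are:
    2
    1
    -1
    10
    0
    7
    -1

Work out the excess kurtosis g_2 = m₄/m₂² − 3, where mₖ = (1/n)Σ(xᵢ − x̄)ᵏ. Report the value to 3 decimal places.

-0.787

x̄ = 2.5714
Σ(xᵢ − x̄)² = 109.7143 ⇒ m₂ = 15.67347
Σ(xᵢ − x̄)⁴ = 3805.1895 ⇒ m₄ = 543.59850
m₂² = 245.65764
g_2 = m₄/m₂² − 3 = 2.21283 − 3 ≈ -0.787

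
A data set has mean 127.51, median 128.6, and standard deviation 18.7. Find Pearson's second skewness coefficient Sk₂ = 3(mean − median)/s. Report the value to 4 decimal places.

Sk₂ = 3(127.51 − 128.6) / 18.7 = 3 × -1.0900 / 18.7
    = -3.2700 / 18.7 ≈ -0.1749

-0.1749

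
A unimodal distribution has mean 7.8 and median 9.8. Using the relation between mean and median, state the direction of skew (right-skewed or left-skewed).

mean − median = 7.8 − 9.8 = -2.0
mean < median ⇒ the longer tail is on the left ⇒ left-skewed (negatively skewed).

left-skewed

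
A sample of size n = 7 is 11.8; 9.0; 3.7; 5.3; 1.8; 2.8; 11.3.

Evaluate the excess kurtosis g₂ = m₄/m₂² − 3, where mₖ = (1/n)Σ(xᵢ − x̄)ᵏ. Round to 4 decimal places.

x̄ = 6.5286
Σ(xᵢ − x̄)² = 102.4343 ⇒ m₂ = 14.63347
Σ(xᵢ − x̄)⁴ = 2087.2987 ⇒ m₄ = 298.18553
m₂² = 214.13843
g₂ = m₄/m₂² − 3 = 1.39249 − 3 ≈ -1.6075

-1.6075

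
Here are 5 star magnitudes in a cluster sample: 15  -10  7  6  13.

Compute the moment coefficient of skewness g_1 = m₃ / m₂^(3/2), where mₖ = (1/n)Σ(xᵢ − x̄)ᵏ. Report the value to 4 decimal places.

x̄ = (15 - 10 + 7 + 6 + 13) / 5 = 6.2000
deviations (xᵢ − x̄): 8.8000, -16.2000, 0.8000, -0.2000, 6.8000
Σ(xᵢ − x̄)² = 386.8000 ⇒ m₂ = 386.8000/5 = 77.36000
Σ(xᵢ − x̄)³ = -3255.1200 ⇒ m₃ = -3255.1200/5 = -651.02400
m₂^(3/2) = 77.36000^(1.5) = 680.41627
g_1 = m₃ / m₂^(3/2) = -651.02400 / 680.41627 ≈ -0.9568

-0.9568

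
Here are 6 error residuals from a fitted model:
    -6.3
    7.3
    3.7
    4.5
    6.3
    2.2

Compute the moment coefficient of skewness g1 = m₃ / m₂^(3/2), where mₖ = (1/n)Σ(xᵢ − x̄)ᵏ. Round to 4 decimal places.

-1.2564

x̄ = (-6.3 + 7.3 + 3.7 + 4.5 + 6.3 + 2.2) / 6 = 2.9500
deviations (xᵢ − x̄): -9.2500, 4.3500, 0.7500, 1.5500, 3.3500, -0.7500
Σ(xᵢ − x̄)² = 119.2350 ⇒ m₂ = 119.2350/6 = 19.87250
Σ(xᵢ − x̄)³ = -667.8210 ⇒ m₃ = -667.8210/6 = -111.30350
m₂^(3/2) = 19.87250^(1.5) = 88.58879
g1 = m₃ / m₂^(3/2) = -111.30350 / 88.58879 ≈ -1.2564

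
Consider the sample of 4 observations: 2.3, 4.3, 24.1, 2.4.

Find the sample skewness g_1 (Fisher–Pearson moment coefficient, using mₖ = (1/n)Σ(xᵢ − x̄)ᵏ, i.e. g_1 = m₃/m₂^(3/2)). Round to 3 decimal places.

1.129

x̄ = (2.3 + 4.3 + 24.1 + 2.4) / 4 = 8.2750
deviations (xᵢ − x̄): -5.9750, -3.9750, 15.8250, -5.8750
Σ(xᵢ − x̄)² = 336.4475 ⇒ m₂ = 336.4475/4 = 84.11188
Σ(xᵢ − x̄)³ = 3484.1666 ⇒ m₃ = 3484.1666/4 = 871.04166
m₂^(3/2) = 84.11188^(1.5) = 771.41126
g_1 = m₃ / m₂^(3/2) = 871.04166 / 771.41126 ≈ 1.129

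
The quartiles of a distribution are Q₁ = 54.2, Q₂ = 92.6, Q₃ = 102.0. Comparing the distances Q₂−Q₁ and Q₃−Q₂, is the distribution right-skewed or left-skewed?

Q₂ − Q₁ = 38.4;  Q₃ − Q₂ = 9.4
Q₂ − Q₁ > Q₃ − Q₂ ⇒ the lower half is more spread out ⇒ left-skewed.

left-skewed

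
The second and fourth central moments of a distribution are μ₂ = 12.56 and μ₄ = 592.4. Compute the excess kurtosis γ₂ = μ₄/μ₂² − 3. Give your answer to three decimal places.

0.755

μ₂² = 12.56² = 157.75360
μ₄/μ₂² = 592.4 / 157.75360 = 3.75522
γ₂ = 3.75522 − 3 ≈ 0.755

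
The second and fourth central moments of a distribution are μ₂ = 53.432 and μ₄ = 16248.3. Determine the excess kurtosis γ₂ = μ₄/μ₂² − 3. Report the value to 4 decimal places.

2.6912

μ₂² = 53.432² = 2854.97862
μ₄/μ₂² = 16248.3 / 2854.97862 = 5.69122
γ₂ = 5.69122 − 3 ≈ 2.6912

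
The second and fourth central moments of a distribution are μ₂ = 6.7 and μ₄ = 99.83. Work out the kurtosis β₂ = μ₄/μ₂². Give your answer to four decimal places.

2.2239

μ₂² = 6.7² = 44.89000
μ₄/μ₂² = 99.83 / 44.89000 = 2.22388
β₂ ≈ 2.2239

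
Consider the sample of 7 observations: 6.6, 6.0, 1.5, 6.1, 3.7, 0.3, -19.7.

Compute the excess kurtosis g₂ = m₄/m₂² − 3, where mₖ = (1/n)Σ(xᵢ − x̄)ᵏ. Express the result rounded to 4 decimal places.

1.5475

x̄ = 0.6429
Σ(xᵢ − x̄)² = 517.9971 ⇒ m₂ = 73.99959
Σ(xᵢ − x̄)⁴ = 174314.5631 ⇒ m₄ = 24902.08044
m₂² = 5475.93959
g₂ = m₄/m₂² − 3 = 4.54754 − 3 ≈ 1.5475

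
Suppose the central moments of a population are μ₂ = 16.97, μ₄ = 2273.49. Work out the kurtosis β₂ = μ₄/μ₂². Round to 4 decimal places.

μ₂² = 16.97² = 287.98090
μ₄/μ₂² = 2273.49 / 287.98090 = 7.89459
β₂ ≈ 7.8946

7.8946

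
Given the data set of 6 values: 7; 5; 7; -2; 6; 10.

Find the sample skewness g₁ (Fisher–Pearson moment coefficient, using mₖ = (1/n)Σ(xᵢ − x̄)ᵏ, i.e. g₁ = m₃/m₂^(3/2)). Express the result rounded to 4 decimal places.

-1.0787

x̄ = (7 + 5 + 7 - 2 + 6 + 10) / 6 = 5.5000
deviations (xᵢ − x̄): 1.5000, -0.5000, 1.5000, -7.5000, 0.5000, 4.5000
Σ(xᵢ − x̄)² = 81.5000 ⇒ m₂ = 81.5000/6 = 13.58333
Σ(xᵢ − x̄)³ = -324.0000 ⇒ m₃ = -324.0000/6 = -54.00000
m₂^(3/2) = 13.58333^(1.5) = 50.06215
g₁ = m₃ / m₂^(3/2) = -54.00000 / 50.06215 ≈ -1.0787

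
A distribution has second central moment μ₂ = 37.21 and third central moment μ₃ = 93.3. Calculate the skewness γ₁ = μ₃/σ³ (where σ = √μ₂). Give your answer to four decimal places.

0.4110

σ = √μ₂ = √37.21 = 6.10000
σ³ = μ₂^(3/2) = 226.98100
γ₁ = μ₃/σ³ = 93.3 / 226.98100 ≈ 0.4110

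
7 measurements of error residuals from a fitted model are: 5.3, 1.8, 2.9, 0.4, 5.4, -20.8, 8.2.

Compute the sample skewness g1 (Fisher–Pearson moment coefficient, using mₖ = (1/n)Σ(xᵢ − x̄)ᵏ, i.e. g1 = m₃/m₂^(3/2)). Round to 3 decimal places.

-1.740

x̄ = (5.3 + 1.8 + 2.9 + 0.4 + 5.4 - 20.8 + 8.2) / 7 = 0.4571
deviations (xᵢ − x̄): 4.8429, 1.3429, 2.4429, -0.0571, 4.9429, -21.2571, 7.7429
Σ(xᵢ − x̄)² = 567.4771 ⇒ m₂ = 567.4771/7 = 81.06816
Σ(xᵢ − x̄)³ = -8889.8411 ⇒ m₃ = -8889.8411/7 = -1269.97730
m₂^(3/2) = 81.06816^(1.5) = 729.92040
g1 = m₃ / m₂^(3/2) = -1269.97730 / 729.92040 ≈ -1.740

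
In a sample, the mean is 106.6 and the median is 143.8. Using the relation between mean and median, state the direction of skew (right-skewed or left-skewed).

left-skewed

mean − median = 106.6 − 143.8 = -37.2
mean < median ⇒ the longer tail is on the left ⇒ left-skewed (negatively skewed).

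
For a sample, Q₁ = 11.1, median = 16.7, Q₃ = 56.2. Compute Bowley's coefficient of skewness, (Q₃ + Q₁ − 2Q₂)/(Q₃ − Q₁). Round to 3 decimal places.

0.752

numerator: Q₃ + Q₁ − 2Q₂ = 56.2 + 11.1 − 2×16.7 = 33.9000
denominator: Q₃ − Q₁ = 56.2 − 11.1 = 45.1000
Bowley skewness = 33.9000 / 45.1000 ≈ 0.752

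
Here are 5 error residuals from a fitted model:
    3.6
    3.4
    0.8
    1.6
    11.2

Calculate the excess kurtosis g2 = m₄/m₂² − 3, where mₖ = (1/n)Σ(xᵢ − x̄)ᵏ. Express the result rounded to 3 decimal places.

-0.132

x̄ = 4.1200
Σ(xᵢ − x̄)² = 68.2880 ⇒ m₂ = 13.65760
Σ(xᵢ − x̄)⁴ = 2674.8187 ⇒ m₄ = 534.96374
m₂² = 186.53004
g2 = m₄/m₂² − 3 = 2.86798 − 3 ≈ -0.132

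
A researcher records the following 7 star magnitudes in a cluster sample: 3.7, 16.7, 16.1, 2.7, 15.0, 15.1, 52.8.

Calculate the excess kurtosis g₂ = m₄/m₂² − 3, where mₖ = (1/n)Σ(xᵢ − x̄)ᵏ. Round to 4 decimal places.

1.1301

x̄ = 17.4429
Σ(xᵢ − x̄)² = 1670.1571 ⇒ m₂ = 238.59388
Σ(xᵢ − x̄)⁴ = 1645800.4238 ⇒ m₄ = 235114.34626
m₂² = 56927.03840
g₂ = m₄/m₂² − 3 = 4.13010 − 3 ≈ 1.1301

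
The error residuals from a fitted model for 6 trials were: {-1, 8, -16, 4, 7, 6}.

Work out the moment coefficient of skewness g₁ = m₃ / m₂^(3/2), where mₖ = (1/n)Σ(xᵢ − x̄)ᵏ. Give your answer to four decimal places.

x̄ = (-1 + 8 - 16 + 4 + 7 + 6) / 6 = 1.3333
deviations (xᵢ − x̄): -2.3333, 6.6667, -17.3333, 2.6667, 5.6667, 4.6667
Σ(xᵢ − x̄)² = 411.3333 ⇒ m₂ = 411.3333/6 = 68.55556
Σ(xᵢ − x̄)³ = -4621.5556 ⇒ m₃ = -4621.5556/6 = -770.25926
m₂^(3/2) = 68.55556^(1.5) = 567.62822
g₁ = m₃ / m₂^(3/2) = -770.25926 / 567.62822 ≈ -1.3570

-1.3570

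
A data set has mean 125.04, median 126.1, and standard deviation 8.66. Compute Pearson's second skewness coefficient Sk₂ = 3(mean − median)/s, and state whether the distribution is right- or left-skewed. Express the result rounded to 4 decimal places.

-0.3672, left-skewed

Sk₂ = 3(125.04 − 126.1) / 8.66 = 3 × -1.0600 / 8.66
    = -3.1800 / 8.66 ≈ -0.3672
Sk₂ < 0 ⇒ mean < median ⇒ left-skewed (negative skew).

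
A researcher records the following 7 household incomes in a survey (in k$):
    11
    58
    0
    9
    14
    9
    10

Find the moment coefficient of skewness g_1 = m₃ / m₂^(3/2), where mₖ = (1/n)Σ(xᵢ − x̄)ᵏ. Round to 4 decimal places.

1.8132

x̄ = (11 + 58 + 0 + 9 + 14 + 9 + 10) / 7 = 15.8571
deviations (xᵢ − x̄): -4.8571, 42.1429, -15.8571, -6.8571, -1.8571, -6.8571, -5.8571
Σ(xᵢ − x̄)² = 2182.8571 ⇒ m₂ = 2182.8571/7 = 311.83673
Σ(xᵢ − x̄)³ = 69892.5306 ⇒ m₃ = 69892.5306/7 = 9984.64723
m₂^(3/2) = 311.83673^(1.5) = 5506.69359
g_1 = m₃ / m₂^(3/2) = 9984.64723 / 5506.69359 ≈ 1.8132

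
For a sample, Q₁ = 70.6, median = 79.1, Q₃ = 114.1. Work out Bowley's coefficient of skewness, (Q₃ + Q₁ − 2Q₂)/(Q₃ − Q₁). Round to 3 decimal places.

numerator: Q₃ + Q₁ − 2Q₂ = 114.1 + 70.6 − 2×79.1 = 26.5000
denominator: Q₃ − Q₁ = 114.1 − 70.6 = 43.5000
Bowley skewness = 26.5000 / 43.5000 ≈ 0.609

0.609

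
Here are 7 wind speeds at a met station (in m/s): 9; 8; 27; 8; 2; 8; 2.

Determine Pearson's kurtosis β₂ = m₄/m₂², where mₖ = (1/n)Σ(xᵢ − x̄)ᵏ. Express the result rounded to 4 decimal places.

4.1454

x̄ = 9.1429
Σ(xᵢ − x̄)² = 424.8571 ⇒ m₂ = 60.69388
Σ(xᵢ − x̄)⁴ = 106894.1749 ⇒ m₄ = 15270.59642
m₂² = 3683.74677
β₂ = m₄/m₂² = 15270.59642 / 3683.74677 ≈ 4.1454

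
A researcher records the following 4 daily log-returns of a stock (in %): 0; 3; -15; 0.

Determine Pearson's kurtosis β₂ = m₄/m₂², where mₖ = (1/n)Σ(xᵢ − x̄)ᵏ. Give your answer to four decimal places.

2.2645

x̄ = -3.0000
Σ(xᵢ − x̄)² = 198.0000 ⇒ m₂ = 49.50000
Σ(xᵢ − x̄)⁴ = 22194.0000 ⇒ m₄ = 5548.50000
m₂² = 2450.25000
β₂ = m₄/m₂² = 5548.50000 / 2450.25000 ≈ 2.2645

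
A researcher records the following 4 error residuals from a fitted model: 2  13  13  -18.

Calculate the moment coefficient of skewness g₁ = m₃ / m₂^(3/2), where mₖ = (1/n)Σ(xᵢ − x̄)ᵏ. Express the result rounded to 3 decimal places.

x̄ = (2 + 13 + 13 - 18) / 4 = 2.5000
deviations (xᵢ − x̄): -0.5000, 10.5000, 10.5000, -20.5000
Σ(xᵢ − x̄)² = 641.0000 ⇒ m₂ = 641.0000/4 = 160.25000
Σ(xᵢ − x̄)³ = -6300.0000 ⇒ m₃ = -6300.0000/4 = -1575.00000
m₂^(3/2) = 160.25000^(1.5) = 2028.60297
g₁ = m₃ / m₂^(3/2) = -1575.00000 / 2028.60297 ≈ -0.776

-0.776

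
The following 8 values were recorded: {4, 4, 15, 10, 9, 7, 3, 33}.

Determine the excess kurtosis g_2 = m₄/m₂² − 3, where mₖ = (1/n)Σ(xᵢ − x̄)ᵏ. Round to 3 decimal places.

x̄ = 10.6250
Σ(xᵢ − x̄)² = 681.8750 ⇒ m₂ = 85.23438
Σ(xᵢ − x̄)⁴ = 258420.3066 ⇒ m₄ = 32302.53833
m₂² = 7264.89868
g_2 = m₄/m₂² − 3 = 4.44639 − 3 ≈ 1.446

1.446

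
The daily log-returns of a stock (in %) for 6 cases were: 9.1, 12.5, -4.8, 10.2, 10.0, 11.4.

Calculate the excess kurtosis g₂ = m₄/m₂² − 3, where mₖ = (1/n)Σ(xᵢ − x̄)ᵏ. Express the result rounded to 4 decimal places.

0.9648

x̄ = 8.0667
Σ(xᵢ − x̄)² = 205.6733 ⇒ m₂ = 34.27889
Σ(xᵢ − x̄)⁴ = 27952.7481 ⇒ m₄ = 4658.79135
m₂² = 1175.04222
g₂ = m₄/m₂² − 3 = 3.96479 − 3 ≈ 0.9648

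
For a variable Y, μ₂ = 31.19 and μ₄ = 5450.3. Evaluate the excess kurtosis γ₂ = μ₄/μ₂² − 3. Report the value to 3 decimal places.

μ₂² = 31.19² = 972.81610
μ₄/μ₂² = 5450.3 / 972.81610 = 5.60260
γ₂ = 5.60260 − 3 ≈ 2.603

2.603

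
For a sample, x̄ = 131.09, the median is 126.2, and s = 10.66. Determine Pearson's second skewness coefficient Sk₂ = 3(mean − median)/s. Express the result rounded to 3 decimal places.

1.376

Sk₂ = 3(131.09 − 126.2) / 10.66 = 3 × 4.8900 / 10.66
    = 14.6700 / 10.66 ≈ 1.376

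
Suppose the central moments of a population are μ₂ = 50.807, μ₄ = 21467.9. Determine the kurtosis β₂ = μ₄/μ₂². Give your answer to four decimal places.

μ₂² = 50.807² = 2581.35125
μ₄/μ₂² = 21467.9 / 2581.35125 = 8.31654
β₂ ≈ 8.3165

8.3165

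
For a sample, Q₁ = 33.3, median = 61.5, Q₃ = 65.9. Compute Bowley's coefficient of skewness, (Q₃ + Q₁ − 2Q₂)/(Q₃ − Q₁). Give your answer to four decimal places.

-0.7301

numerator: Q₃ + Q₁ − 2Q₂ = 65.9 + 33.3 − 2×61.5 = -23.8000
denominator: Q₃ − Q₁ = 65.9 − 33.3 = 32.6000
Bowley skewness = -23.8000 / 32.6000 ≈ -0.7301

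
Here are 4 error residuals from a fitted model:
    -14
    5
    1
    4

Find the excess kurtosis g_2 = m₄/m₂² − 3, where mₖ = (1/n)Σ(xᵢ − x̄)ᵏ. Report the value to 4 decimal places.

-0.7721

x̄ = -1.0000
Σ(xᵢ − x̄)² = 234.0000 ⇒ m₂ = 58.50000
Σ(xᵢ − x̄)⁴ = 30498.0000 ⇒ m₄ = 7624.50000
m₂² = 3422.25000
g_2 = m₄/m₂² − 3 = 2.22792 − 3 ≈ -0.7721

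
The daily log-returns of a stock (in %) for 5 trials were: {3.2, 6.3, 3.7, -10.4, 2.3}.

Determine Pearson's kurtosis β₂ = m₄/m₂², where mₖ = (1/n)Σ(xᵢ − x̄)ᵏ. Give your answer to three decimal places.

x̄ = 1.0200
Σ(xᵢ − x̄)² = 171.8680 ⇒ m₂ = 34.37360
Σ(xᵢ − x̄)⁴ = 17862.4991 ⇒ m₄ = 3572.49982
m₂² = 1181.54438
β₂ = m₄/m₂² = 3572.49982 / 1181.54438 ≈ 3.024

3.024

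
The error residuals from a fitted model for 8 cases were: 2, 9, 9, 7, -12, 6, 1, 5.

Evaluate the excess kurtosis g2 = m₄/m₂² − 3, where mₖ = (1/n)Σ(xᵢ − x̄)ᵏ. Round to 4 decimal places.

x̄ = 3.3750
Σ(xᵢ − x̄)² = 329.8750 ⇒ m₂ = 41.23438
Σ(xᵢ − x̄)⁴ = 58145.3066 ⇒ m₄ = 7268.16333
m₂² = 1700.27368
g2 = m₄/m₂² − 3 = 4.27470 − 3 ≈ 1.2747

1.2747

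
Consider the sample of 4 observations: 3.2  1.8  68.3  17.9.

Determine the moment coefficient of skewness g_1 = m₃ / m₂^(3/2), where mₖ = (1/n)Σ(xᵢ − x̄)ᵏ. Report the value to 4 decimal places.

0.9799

x̄ = (3.2 + 1.8 + 68.3 + 17.9) / 4 = 22.8000
deviations (xᵢ − x̄): -19.6000, -21.0000, 45.5000, -4.9000
Σ(xᵢ − x̄)² = 2919.4200 ⇒ m₂ = 2919.4200/4 = 729.85500
Σ(xᵢ − x̄)³ = 77288.1900 ⇒ m₃ = 77288.1900/4 = 19322.04750
m₂^(3/2) = 729.85500^(1.5) = 19717.63765
g_1 = m₃ / m₂^(3/2) = 19322.04750 / 19717.63765 ≈ 0.9799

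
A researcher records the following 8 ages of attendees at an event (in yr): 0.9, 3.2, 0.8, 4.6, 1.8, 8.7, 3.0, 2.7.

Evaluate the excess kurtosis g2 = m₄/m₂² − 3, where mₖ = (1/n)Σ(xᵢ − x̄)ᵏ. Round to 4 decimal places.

0.7739

x̄ = 3.2125
Σ(xᵢ − x̄)² = 45.5087 ⇒ m₂ = 5.68859
Σ(xᵢ − x̄)⁴ = 977.0016 ⇒ m₄ = 122.12520
m₂² = 32.36010
g2 = m₄/m₂² − 3 = 3.77394 − 3 ≈ 0.7739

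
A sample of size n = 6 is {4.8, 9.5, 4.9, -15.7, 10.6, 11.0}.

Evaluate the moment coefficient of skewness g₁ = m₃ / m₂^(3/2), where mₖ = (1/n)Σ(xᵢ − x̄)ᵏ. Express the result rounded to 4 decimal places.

x̄ = (4.8 + 9.5 + 4.9 - 15.7 + 10.6 + 11.0) / 6 = 4.1833
deviations (xᵢ − x̄): 0.6167, 5.3167, 0.7167, -19.8833, 6.4167, 6.8167
Σ(xᵢ − x̄)² = 512.1483 ⇒ m₂ = 512.1483/6 = 85.35806
Σ(xᵢ − x̄)³ = -7128.9796 ⇒ m₃ = -7128.9796/6 = -1188.16326
m₂^(3/2) = 85.35806^(1.5) = 788.61815
g₁ = m₃ / m₂^(3/2) = -1188.16326 / 788.61815 ≈ -1.5066

-1.5066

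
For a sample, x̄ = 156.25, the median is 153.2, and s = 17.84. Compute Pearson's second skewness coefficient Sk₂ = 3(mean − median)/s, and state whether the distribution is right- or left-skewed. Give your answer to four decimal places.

Sk₂ = 3(156.25 − 153.2) / 17.84 = 3 × 3.0500 / 17.84
    = 9.1500 / 17.84 ≈ 0.5129
Sk₂ > 0 ⇒ mean > median ⇒ right-skewed (positive skew).

0.5129, right-skewed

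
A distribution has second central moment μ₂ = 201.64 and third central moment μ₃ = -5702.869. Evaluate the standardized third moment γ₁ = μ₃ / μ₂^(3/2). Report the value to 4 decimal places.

σ = √μ₂ = √201.64 = 14.20000
σ³ = μ₂^(3/2) = 2863.28800
γ₁ = μ₃/σ³ = -5702.869 / 2863.28800 ≈ -1.9917

-1.9917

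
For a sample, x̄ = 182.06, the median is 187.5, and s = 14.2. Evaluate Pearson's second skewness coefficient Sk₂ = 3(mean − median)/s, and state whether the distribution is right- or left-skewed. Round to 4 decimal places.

-1.1493, left-skewed

Sk₂ = 3(182.06 − 187.5) / 14.2 = 3 × -5.4400 / 14.2
    = -16.3200 / 14.2 ≈ -1.1493
Sk₂ < 0 ⇒ mean < median ⇒ left-skewed (negative skew).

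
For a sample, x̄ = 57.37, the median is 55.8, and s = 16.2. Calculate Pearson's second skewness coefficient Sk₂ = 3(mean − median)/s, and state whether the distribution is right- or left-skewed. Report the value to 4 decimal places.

Sk₂ = 3(57.37 − 55.8) / 16.2 = 3 × 1.5700 / 16.2
    = 4.7100 / 16.2 ≈ 0.2907
Sk₂ > 0 ⇒ mean > median ⇒ right-skewed (positive skew).

0.2907, right-skewed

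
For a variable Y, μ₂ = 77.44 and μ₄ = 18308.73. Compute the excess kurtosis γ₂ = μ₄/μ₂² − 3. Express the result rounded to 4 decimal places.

0.0530

μ₂² = 77.44² = 5996.95360
μ₄/μ₂² = 18308.73 / 5996.95360 = 3.05301
γ₂ = 3.05301 − 3 ≈ 0.0530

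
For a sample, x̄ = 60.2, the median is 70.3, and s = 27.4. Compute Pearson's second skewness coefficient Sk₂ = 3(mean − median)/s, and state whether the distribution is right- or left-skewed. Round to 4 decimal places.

Sk₂ = 3(60.2 − 70.3) / 27.4 = 3 × -10.1000 / 27.4
    = -30.3000 / 27.4 ≈ -1.1058
Sk₂ < 0 ⇒ mean < median ⇒ left-skewed (negative skew).

-1.1058, left-skewed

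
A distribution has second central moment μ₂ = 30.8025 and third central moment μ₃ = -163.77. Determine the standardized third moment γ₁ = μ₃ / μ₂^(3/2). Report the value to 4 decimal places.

σ = √μ₂ = √30.8025 = 5.55000
σ³ = μ₂^(3/2) = 170.95388
γ₁ = μ₃/σ³ = -163.77 / 170.95388 ≈ -0.9580

-0.9580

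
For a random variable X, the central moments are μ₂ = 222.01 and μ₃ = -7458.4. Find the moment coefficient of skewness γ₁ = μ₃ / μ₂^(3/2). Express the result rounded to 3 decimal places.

σ = √μ₂ = √222.01 = 14.90000
σ³ = μ₂^(3/2) = 3307.94900
γ₁ = μ₃/σ³ = -7458.4 / 3307.94900 ≈ -2.255

-2.255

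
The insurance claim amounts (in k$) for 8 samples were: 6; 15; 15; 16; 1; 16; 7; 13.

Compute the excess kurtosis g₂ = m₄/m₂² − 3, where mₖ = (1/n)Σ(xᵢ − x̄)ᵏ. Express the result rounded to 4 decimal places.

x̄ = 11.1250
Σ(xᵢ − x̄)² = 226.8750 ⇒ m₂ = 28.35938
Σ(xᵢ − x̄)⁴ = 13081.7754 ⇒ m₄ = 1635.22192
m₂² = 804.25415
g₂ = m₄/m₂² − 3 = 2.03322 − 3 ≈ -0.9668

-0.9668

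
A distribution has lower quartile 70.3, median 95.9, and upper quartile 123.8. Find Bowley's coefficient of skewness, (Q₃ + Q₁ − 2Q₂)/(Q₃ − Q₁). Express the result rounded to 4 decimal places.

0.0430

numerator: Q₃ + Q₁ − 2Q₂ = 123.8 + 70.3 − 2×95.9 = 2.3000
denominator: Q₃ − Q₁ = 123.8 − 70.3 = 53.5000
Bowley skewness = 2.3000 / 53.5000 ≈ 0.0430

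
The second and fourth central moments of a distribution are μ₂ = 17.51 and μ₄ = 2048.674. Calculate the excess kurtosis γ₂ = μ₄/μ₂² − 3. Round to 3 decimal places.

μ₂² = 17.51² = 306.60010
μ₄/μ₂² = 2048.674 / 306.60010 = 6.68191
γ₂ = 6.68191 − 3 ≈ 3.682

3.682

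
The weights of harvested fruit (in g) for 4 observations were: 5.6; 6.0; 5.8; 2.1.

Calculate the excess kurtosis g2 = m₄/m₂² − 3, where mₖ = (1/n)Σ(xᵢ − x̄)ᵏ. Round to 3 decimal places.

-0.687

x̄ = 4.8750
Σ(xᵢ − x̄)² = 10.3475 ⇒ m₂ = 2.58687
Σ(xᵢ − x̄)⁴ = 61.9098 ⇒ m₄ = 15.47745
m₂² = 6.69192
g2 = m₄/m₂² − 3 = 2.31286 − 3 ≈ -0.687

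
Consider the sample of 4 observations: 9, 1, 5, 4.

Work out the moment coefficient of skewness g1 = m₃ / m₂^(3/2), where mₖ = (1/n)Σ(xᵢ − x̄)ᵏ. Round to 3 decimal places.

x̄ = (9 + 1 + 5 + 4) / 4 = 4.7500
deviations (xᵢ − x̄): 4.2500, -3.7500, 0.2500, -0.7500
Σ(xᵢ − x̄)² = 32.7500 ⇒ m₂ = 32.7500/4 = 8.18750
Σ(xᵢ − x̄)³ = 23.6250 ⇒ m₃ = 23.6250/4 = 5.90625
m₂^(3/2) = 8.18750^(1.5) = 23.42756
g1 = m₃ / m₂^(3/2) = 5.90625 / 23.42756 ≈ 0.252

0.252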